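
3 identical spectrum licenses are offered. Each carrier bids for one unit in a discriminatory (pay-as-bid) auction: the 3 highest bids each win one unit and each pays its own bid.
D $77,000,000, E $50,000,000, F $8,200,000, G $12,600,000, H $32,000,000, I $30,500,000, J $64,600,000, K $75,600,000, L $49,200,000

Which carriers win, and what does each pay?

Ordering the bids: 77,000,000 (D), 75,600,000 (K), 64,600,000 (J), 50,000,000 (E), 49,200,000 (L), …
Top 3: D, K, J.
Each winner pays its own bid: D $77,000,000, K $75,600,000, J $64,600,000.

D $77,000,000, K $75,600,000, J $64,600,000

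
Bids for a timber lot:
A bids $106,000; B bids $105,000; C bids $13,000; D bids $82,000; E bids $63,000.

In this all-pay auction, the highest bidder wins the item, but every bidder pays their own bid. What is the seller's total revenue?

Rule: the highest bidder wins the item, but every bidder pays their own bid.
Bids in order: 106,000 (A) > 105,000 (B) > 82,000 (D) > 63,000 (E) > 13,000 (C)
Every bidder forfeits their bid regardless of winning.
Revenue = 106,000 + 105,000 + 13,000 + 82,000 + 63,000 = $369,000.

Total revenue: $369,000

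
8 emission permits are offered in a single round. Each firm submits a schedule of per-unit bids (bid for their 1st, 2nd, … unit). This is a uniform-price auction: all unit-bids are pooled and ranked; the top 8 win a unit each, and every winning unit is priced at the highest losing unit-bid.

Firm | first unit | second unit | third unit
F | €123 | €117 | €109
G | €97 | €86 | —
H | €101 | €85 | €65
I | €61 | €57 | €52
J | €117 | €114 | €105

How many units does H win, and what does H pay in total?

H: 1 unit, pays €86

Merging the schedules and taking the best 8: 123 (F-1), 117 (F-2), 117 (J-1), 114 (J-2), 109 (F-3), 105 (J-3), 101 (H-1), 97 (G-1)
The (k+1)-th unit-bid is €86.
H wins 1 unit(s) at €86 each.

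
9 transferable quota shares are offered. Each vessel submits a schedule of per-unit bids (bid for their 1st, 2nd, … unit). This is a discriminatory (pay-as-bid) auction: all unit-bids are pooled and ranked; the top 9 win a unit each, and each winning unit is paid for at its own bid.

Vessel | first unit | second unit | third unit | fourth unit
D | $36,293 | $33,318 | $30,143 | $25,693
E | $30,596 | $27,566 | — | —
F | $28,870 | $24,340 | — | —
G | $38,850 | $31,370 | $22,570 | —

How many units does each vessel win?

D 4, E 2, F 1, G 2

All unit-bids, highest first — top 9: 38,850 (G-1), 36,293 (D-1), 33,318 (D-2), 31,370 (G-2), 30,596 (E-1), 30,143 (D-3), 28,870 (F-1), 27,566 (E-2), 25,693 (D-4)
Next rejected bid: $24,340 (not a price — pay-as-bid).
Allocation: D 4, E 2, F 1, G 2.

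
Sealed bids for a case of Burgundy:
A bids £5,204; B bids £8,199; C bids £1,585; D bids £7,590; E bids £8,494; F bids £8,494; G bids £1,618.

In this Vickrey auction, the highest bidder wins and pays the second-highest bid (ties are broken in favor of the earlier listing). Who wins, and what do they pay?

Bids ranked: 8,494 (E) > 8,494 (F) > 8,199 (B) > 7,590 (D) > 5,204 (A) > 1,618 (G) > …
E and F tie at £8,494; tie-break gives it to E.
E wins with the highest bid; price is set by the runner-up at £8,494.

E pays £8,494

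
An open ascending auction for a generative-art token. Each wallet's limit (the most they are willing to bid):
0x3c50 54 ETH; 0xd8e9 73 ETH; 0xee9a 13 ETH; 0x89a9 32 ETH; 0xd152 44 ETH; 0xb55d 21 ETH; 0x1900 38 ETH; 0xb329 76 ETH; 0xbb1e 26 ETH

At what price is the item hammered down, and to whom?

Open ascending-bid auction: the price rises until one bidder remains; the winner pays the price at which the last rival dropped out.
Limits in order: 76 (0xb329) > 73 (0xd8e9) > 54 (0x3c50) > 44 (0xd152) > 38 (0x1900) > 32 (0x89a9) > …
Once the price passes 73 ETH, only 0xb329 is left; the hammer falls at 0xd8e9's limit of 73 ETH.

0xb329 wins at 73 ETH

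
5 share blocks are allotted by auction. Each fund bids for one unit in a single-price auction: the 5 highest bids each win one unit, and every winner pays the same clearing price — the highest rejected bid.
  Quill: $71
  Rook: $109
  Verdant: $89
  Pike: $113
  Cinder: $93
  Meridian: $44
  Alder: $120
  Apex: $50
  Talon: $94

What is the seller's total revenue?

Total revenue: $445

Ordering the bids: 120 (Alder), 113 (Pike), 109 (Rook), 94 (Talon), 93 (Cinder), 89 (Verdant), 71 (Quill), …
Winners (5 units): Alder, Pike, Rook, Talon, Cinder.
Highest unsuccessful bid: $89 → clearing price.
Total revenue = 5 × $89 = $445.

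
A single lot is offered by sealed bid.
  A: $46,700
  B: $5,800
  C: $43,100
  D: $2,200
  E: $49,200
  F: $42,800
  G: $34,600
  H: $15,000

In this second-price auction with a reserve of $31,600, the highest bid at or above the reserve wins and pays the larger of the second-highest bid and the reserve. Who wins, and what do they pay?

E pays $46,700

Sorting bids: 49,200 (E) > 46,700 (A) > 43,100 (C) > 42,800 (F) > 34,600 (G) > 15,000 (H) > …
E has the top bid at or above the reserve ($49,200).
max(second-highest $46,700, reserve $31,600) = $46,700; the reserve does not bind.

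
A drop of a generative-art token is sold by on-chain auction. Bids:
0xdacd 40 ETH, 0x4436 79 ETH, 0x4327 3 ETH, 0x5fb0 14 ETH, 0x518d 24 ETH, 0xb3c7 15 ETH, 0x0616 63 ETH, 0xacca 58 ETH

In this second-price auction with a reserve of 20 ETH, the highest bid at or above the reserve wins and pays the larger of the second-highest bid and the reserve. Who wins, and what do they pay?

0x4436 pays 63 ETH

Bids ranked: 79 (0x4436) > 63 (0x0616) > 58 (0xacca) > 40 (0xdacd) > 24 (0x518d) > 15 (0xb3c7) > …
Highest eligible bid: 0x4436 at 79 ETH.
max(second-highest 63 ETH, reserve 20 ETH) = 63 ETH; the reserve does not bind.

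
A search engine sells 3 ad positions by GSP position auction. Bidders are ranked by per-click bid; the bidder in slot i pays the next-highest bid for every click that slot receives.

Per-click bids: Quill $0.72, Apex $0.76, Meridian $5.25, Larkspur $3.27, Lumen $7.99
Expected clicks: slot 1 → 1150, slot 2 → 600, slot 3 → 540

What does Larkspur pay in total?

Larkspur pays $410.40

Sorting advertisers: $7.99 (Lumen) > $5.25 (Meridian) > $3.27 (Larkspur) > $0.76 (Apex) > …
Larkspur holds slot 3 → pays next bid $0.76 × 540 clicks = $410.40.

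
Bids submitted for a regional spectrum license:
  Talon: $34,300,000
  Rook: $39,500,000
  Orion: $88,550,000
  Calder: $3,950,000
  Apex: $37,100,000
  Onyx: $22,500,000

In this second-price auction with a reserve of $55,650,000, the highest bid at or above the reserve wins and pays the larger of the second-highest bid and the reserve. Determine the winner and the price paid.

Bids in order: 88,550,000 (Orion) > 39,500,000 (Rook) > 37,100,000 (Apex) > 34,300,000 (Talon) > 22,500,000 (Onyx) > 3,950,000 (Calder)
Orion has the top bid at or above the reserve ($88,550,000).
max(second-highest $39,500,000, reserve $55,650,000) = $55,650,000.

Orion pays $55,650,000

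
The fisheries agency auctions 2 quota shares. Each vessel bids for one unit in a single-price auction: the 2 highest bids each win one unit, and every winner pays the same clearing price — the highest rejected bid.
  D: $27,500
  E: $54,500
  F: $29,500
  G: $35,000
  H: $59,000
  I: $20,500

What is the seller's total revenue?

Total revenue: $70,000

Bids ranked high→low: 59,000 (H), 54,500 (E), 35,000 (G), 29,500 (F), …
Winners (2 units): H, E.
First losing bid is G's $35,000, which sets the uniform price.
Total revenue = 2 × $35,000 = $70,000.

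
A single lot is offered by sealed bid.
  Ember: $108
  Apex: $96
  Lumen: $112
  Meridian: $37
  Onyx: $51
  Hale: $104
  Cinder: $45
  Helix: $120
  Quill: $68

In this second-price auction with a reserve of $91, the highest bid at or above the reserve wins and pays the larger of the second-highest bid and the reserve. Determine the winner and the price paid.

Helix pays $112

Sorting bids: 120 (Helix) > 112 (Lumen) > 108 (Ember) > 104 (Hale) > 96 (Apex) > 68 (Quill) > …
Helix has the top bid at or above the reserve ($120).
max(second-highest $112, reserve $91) = $112; the reserve does not bind.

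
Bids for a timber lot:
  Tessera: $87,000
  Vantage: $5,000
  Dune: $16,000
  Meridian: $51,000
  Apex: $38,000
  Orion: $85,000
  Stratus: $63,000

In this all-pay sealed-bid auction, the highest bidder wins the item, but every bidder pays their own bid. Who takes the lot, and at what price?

Tessera pays $87,000

All-pay sealed-bid auction: the highest bidder wins the item, but every bidder pays their own bid.
Sorting bids: 87,000 (Tessera) > 85,000 (Orion) > 63,000 (Stratus) > 51,000 (Meridian) > 38,000 (Apex) > 16,000 (Dune) > …
Tessera is highest and takes the item; every bidder forfeits their bid.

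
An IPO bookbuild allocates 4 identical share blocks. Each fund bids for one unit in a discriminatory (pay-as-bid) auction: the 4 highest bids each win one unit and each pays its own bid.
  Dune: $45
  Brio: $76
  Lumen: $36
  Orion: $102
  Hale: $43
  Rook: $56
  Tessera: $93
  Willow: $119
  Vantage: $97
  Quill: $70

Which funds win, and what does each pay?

Ordering the bids: 119 (Willow), 102 (Orion), 97 (Vantage), 93 (Tessera), 76 (Brio), 70 (Quill), …
Top 4: Willow, Orion, Vantage, Tessera.
Each winner pays its own bid: Willow $119, Orion $102, Vantage $97, Tessera $93.

Willow $119, Orion $102, Vantage $97, Tessera $93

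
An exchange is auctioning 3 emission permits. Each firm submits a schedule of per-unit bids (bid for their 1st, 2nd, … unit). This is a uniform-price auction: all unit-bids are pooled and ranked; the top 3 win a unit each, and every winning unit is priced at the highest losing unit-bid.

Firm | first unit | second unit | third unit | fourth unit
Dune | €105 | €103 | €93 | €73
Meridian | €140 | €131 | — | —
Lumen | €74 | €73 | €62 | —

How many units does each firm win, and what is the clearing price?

Pooled unit-bids ranked (top 3): 140 (Meridian-1), 131 (Meridian-2), 105 (Dune-1)
Highest rejected unit-bid = €103.
Allocation: Dune 1, Meridian 2.

Dune 1, Meridian 2; clearing price €103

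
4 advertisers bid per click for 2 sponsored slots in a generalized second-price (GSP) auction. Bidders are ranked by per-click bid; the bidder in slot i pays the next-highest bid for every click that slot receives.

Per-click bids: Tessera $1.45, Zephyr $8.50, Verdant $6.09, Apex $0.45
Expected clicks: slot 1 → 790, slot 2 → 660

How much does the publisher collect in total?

Ranked by bid: $8.50 (Zephyr) > $6.09 (Verdant) > $1.45 (Tessera) > …
Slot 1: Zephyr pays $6.09 × 790 = $4811.10
Slot 2: Verdant pays $1.45 × 660 = $957.00
Total = $5768.10

Total revenue: $5768.10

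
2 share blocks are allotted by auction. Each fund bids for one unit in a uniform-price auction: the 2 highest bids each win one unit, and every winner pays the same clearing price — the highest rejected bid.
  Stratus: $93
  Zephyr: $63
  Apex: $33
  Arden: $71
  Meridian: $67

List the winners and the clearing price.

Ordering the bids: 93 (Stratus), 71 (Arden), 67 (Meridian), 63 (Zephyr), …
Top 2: Stratus, Arden.
First losing bid is Meridian's $67, which sets the uniform price.

Stratus, Arden; each pays $67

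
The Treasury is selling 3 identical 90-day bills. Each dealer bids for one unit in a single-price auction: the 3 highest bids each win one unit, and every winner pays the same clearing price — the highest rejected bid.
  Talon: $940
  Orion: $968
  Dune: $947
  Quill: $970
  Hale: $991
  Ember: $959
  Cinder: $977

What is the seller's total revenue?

Ordering the bids: 991 (Hale), 977 (Cinder), 970 (Quill), 968 (Orion), 959 (Ember), …
Winners (3 units): Hale, Cinder, Quill.
First losing bid is Orion's $968, which sets the uniform price.
Total revenue = 3 × $968 = $2,904.

Total revenue: $2,904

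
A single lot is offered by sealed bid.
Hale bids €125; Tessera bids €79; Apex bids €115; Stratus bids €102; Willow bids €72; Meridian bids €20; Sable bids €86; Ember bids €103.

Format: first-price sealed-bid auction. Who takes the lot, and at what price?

Hale pays €125

Sorting bids: 125 (Hale) > 115 (Apex) > 103 (Ember) > 102 (Stratus) > 86 (Sable) > 79 (Tessera) > …
First-price: Hale pays what they bid, €125.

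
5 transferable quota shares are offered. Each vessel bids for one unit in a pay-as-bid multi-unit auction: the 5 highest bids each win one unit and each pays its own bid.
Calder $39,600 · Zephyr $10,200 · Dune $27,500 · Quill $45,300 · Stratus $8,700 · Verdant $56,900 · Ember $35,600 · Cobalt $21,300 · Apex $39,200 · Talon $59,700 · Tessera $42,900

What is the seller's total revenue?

Total revenue: $244,400

Sorting: 59,700 (Talon), 56,900 (Verdant), 45,300 (Quill), 42,900 (Tessera), 39,600 (Calder), 39,200 (Apex), 35,600 (Ember), …
Top 5: Talon, Verdant, Quill, Tessera, Calder.
Total revenue = 59,700 + 56,900 + 45,300 + 42,900 + 39,600 = $244,400.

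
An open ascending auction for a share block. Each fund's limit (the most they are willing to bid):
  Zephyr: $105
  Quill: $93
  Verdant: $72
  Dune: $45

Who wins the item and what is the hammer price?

Limits in order: 105 (Zephyr) > 93 (Quill) > 72 (Verdant) > 45 (Dune)
Once the price passes $93, only Zephyr is left; the hammer falls at Quill's limit of $93.

Zephyr wins at $93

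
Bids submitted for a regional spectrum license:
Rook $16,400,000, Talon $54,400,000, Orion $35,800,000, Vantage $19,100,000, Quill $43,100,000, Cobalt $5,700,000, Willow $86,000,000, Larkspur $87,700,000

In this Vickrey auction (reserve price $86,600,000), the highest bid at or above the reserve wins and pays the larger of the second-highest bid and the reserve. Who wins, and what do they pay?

Rule: the highest bid at or above the reserve wins and pays the larger of the second-highest bid and the reserve.
Bids ranked: 87,700,000 (Larkspur) > 86,000,000 (Willow) > 54,400,000 (Talon) > 43,100,000 (Quill) > 35,800,000 (Orion) > 19,100,000 (Vantage) > …
Larkspur has the top bid at or above the reserve ($87,700,000).
Second-highest bid $86,000,000 is below the reserve $86,600,000, so the reserve binds → payment $86,600,000.

Larkspur pays $86,600,000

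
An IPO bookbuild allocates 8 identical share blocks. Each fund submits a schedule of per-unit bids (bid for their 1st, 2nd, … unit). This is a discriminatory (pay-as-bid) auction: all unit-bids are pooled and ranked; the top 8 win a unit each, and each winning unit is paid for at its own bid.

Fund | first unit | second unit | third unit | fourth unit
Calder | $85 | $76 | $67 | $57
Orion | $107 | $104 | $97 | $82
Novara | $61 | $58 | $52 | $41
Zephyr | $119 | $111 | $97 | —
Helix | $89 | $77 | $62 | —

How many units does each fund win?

Pooled unit-bids ranked (top 8): 119 (Zephyr-1), 111 (Zephyr-2), 107 (Orion-1), 104 (Orion-2), 97 (Orion-3), 97 (Zephyr-3), 89 (Helix-1), 85 (Calder-1)
Next rejected bid: $82 (not a price — pay-as-bid).
Allocation: Calder 1, Helix 1, Orion 3, Zephyr 3.

Calder 1, Helix 1, Orion 3, Zephyr 3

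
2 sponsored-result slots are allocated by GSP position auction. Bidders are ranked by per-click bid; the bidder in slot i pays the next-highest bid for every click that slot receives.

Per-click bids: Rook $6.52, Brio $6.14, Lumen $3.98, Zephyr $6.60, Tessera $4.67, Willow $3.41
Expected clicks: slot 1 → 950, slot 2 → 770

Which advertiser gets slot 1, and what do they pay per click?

Zephyr; $6.52 per click

Per-click bids in order: $6.60 (Zephyr) > $6.52 (Rook) > $6.14 (Brio) > …
Slot 1 goes to the first-ranked bidder, Zephyr, who pays the next bid down: $6.52/click.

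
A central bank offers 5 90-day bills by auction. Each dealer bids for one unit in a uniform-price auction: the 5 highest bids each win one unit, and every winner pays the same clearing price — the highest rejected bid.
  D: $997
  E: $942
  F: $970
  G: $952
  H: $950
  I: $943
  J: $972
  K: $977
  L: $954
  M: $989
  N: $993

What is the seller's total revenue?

Total revenue: $4,850

Sorting: 997 (D), 993 (N), 989 (M), 977 (K), 972 (J), 970 (F), 954 (L), …
The 5 highest are D, N, M, K, J.
First losing bid is F's $970, which sets the uniform price.
Total revenue = 5 × $970 = $4,850.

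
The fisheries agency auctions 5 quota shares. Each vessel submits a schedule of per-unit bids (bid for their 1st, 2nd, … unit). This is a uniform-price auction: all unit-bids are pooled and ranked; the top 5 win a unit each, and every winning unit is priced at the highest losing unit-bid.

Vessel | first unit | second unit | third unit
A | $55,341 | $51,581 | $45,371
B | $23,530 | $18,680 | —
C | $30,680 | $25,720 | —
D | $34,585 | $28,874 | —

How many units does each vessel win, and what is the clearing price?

A 3, C 1, D 1; clearing price $28,874

All unit-bids, highest first — top 5: 55,341 (A-1), 51,581 (A-2), 45,371 (A-3), 34,585 (D-1), 30,680 (C-1)
The (k+1)-th unit-bid is $28,874.
Allocation: A 3, C 1, D 1.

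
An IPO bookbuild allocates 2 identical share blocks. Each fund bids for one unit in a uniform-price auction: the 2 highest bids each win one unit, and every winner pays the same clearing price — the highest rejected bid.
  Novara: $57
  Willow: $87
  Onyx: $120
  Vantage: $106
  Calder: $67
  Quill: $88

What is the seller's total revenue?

Total revenue: $176

Sorting: 120 (Onyx), 106 (Vantage), 88 (Quill), 87 (Willow), …
Top 2: Onyx, Vantage.
Clearing price = highest rejected bid = $88.
Total revenue = 2 × $88 = $176.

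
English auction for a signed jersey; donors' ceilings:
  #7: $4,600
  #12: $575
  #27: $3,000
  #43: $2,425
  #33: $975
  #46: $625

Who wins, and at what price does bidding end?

#7 wins at $3,000

Limits ranked: 4,600 (#7) > 3,000 (#27) > 2,425 (#43) > 975 (#33) > 625 (#46) > 575 (#12)
Bidding ends when #27 exits at $3,000; #7 takes it.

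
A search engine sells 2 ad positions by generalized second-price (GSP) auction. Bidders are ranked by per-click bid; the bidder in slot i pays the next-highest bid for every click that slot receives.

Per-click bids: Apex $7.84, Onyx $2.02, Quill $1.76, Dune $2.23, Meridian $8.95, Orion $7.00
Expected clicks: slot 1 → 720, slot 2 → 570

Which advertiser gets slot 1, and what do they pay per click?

Meridian; $7.84 per click

Sorting advertisers: $8.95 (Meridian) > $7.84 (Apex) > $7.00 (Orion) > …
Slot 1 goes to the first-ranked bidder, Meridian, who pays the next bid down: $7.84/click.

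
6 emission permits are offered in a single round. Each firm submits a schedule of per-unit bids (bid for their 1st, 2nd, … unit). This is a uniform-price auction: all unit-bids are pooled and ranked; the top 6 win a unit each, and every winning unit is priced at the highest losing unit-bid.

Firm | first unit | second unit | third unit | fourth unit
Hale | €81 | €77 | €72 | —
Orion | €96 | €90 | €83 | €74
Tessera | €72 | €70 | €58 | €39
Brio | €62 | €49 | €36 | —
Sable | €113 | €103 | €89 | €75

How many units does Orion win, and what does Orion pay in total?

Merging the schedules and taking the best 6: 113 (Sable-1), 103 (Sable-2), 96 (Orion-1), 90 (Orion-2), 89 (Sable-3), 83 (Orion-3)
The (k+1)-th unit-bid is €81.
Orion wins 3 unit(s) at €81 each.

Orion: 3 units, pays €243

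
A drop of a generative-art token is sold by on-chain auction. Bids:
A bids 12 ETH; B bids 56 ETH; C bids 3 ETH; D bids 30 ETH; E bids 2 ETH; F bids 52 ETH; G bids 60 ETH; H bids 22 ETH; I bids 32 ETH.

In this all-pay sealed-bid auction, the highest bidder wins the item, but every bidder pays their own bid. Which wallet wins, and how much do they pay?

G pays 60 ETH

Bids ranked: 60 (G) > 56 (B) > 52 (F) > 32 (I) > 30 (D) > 22 (H) > …
G is highest and takes the item; every bidder forfeits their bid.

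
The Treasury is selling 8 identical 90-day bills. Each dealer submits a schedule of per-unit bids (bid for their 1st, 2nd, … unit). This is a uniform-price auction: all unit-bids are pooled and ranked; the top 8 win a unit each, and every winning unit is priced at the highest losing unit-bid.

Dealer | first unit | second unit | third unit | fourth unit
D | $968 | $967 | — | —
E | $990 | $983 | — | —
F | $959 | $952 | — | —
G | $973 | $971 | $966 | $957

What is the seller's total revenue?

All unit-bids, highest first — top 8: 990 (E-1), 983 (E-2), 973 (G-1), 971 (G-2), 968 (D-1), 967 (D-2), 966 (G-3), 959 (F-1)
First bid not allocated: $957.
Allocation: D 2, E 2, F 1, G 3. Every unit priced at $957.
Revenue = 8 × 957 = $7,656.

Total revenue: $7,656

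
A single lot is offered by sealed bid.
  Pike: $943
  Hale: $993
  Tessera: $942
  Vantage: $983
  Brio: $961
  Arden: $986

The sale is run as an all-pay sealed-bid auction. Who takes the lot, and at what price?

Hale pays $993

All-pay sealed-bid auction: the highest bidder wins the item, but every bidder pays their own bid.
Sorting bids: 993 (Hale) > 986 (Arden) > 983 (Vantage) > 961 (Brio) > 943 (Pike) > 942 (Tessera)
Hale is highest and takes the item; every bidder forfeits their bid.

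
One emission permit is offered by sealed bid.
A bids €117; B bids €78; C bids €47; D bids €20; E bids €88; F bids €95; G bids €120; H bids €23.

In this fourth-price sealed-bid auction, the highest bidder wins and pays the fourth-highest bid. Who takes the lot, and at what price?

Bids ranked: 120 (G) > 117 (A) > 95 (F) > 88 (E) > 78 (B) > 47 (C) > …
G is highest; pays the fourth-highest bid, €88.

G pays €88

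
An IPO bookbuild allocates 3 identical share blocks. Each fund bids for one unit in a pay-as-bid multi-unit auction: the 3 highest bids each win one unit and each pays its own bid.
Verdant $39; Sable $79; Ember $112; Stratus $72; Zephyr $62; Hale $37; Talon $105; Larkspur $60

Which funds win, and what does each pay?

Ember $112, Talon $105, Sable $79

Bids ranked high→low: 112 (Ember), 105 (Talon), 79 (Sable), 72 (Stratus), 62 (Zephyr), …
Winners (3 units): Ember, Talon, Sable.
Each winner pays its own bid: Ember $112, Talon $105, Sable $79.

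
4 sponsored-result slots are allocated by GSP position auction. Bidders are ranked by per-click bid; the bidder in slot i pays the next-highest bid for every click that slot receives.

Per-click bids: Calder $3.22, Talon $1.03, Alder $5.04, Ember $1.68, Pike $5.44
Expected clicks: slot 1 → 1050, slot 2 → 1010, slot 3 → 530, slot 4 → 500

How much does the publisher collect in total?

Total revenue: $9949.60

Sorting advertisers: $5.44 (Pike) > $5.04 (Alder) > $3.22 (Calder) > $1.68 (Ember) > $1.03 (Talon)
Slot 1: Pike pays $5.04 × 1050 = $5292.00
Slot 2: Alder pays $3.22 × 1010 = $3252.20
Slot 3: Calder pays $1.68 × 530 = $890.40
Slot 4: Ember pays $1.03 × 500 = $515.00
Total = $9949.60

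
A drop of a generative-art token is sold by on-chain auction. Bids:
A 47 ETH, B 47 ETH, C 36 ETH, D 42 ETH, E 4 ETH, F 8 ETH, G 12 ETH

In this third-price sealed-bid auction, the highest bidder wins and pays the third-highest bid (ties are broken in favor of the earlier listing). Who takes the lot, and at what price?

Rule: the highest bidder wins and pays the third-highest bid.
Sorting bids: 47 (A) > 47 (B) > 42 (D) > 36 (C) > 12 (G) > 8 (F) > …
A and B tie at 47 ETH; tie-break gives it to A.
A wins; payment is bid #3 in the ranking = 42 ETH.

A pays 42 ETH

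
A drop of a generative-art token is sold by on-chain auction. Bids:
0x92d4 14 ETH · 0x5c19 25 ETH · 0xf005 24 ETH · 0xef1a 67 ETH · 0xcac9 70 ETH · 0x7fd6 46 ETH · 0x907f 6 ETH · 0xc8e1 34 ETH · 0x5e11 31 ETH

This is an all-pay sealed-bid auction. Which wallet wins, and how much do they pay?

Bids in order: 70 (0xcac9) > 67 (0xef1a) > 46 (0x7fd6) > 34 (0xc8e1) > 31 (0x5e11) > 25 (0x5c19) > …
0xcac9 wins with the top bid; all bids are sunk regardless.

0xcac9 pays 70 ETH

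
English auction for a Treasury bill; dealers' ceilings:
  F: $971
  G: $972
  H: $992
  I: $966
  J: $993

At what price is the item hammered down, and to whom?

Open ascending-bid auction: the price rises until one bidder remains; the winner pays the price at which the last rival dropped out.
Sorting limits: 993 (J) > 992 (H) > 972 (G) > 971 (F) > 966 (I)
H is the last rival to drop out, at $992; J remains and wins at that price.

J wins at $992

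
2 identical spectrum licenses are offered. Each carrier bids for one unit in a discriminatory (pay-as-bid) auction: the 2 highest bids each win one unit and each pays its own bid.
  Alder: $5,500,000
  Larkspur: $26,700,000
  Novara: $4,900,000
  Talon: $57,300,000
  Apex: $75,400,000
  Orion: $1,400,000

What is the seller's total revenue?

Bids ranked high→low: 75,400,000 (Apex), 57,300,000 (Talon), 26,700,000 (Larkspur), 5,500,000 (Alder), …
Top 2: Apex, Talon.
Total revenue = 75,400,000 + 57,300,000 = $132,700,000.

Total revenue: $132,700,000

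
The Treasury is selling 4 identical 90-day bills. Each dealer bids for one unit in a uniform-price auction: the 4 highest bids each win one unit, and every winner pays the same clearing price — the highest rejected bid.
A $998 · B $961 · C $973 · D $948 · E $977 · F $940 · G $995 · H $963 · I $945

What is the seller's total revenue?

Sorting: 998 (A), 995 (G), 977 (E), 973 (C), 963 (H), 961 (B), …
Top 4: A, G, E, C.
First losing bid is H's $963, which sets the uniform price.
Total revenue = 4 × $963 = $3,852.

Total revenue: $3,852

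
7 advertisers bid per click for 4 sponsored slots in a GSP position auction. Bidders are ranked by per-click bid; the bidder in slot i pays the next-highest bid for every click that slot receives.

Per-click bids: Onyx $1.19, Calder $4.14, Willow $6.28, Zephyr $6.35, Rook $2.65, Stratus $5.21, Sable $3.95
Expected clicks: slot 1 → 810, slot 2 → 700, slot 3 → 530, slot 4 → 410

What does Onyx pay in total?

Onyx pays $0.00

Ranked by bid: $6.35 (Zephyr) > $6.28 (Willow) > $5.21 (Stratus) > $4.14 (Calder) > $3.95 (Sable) > …
Onyx ranks below slot 4 → no slot, pays nothing.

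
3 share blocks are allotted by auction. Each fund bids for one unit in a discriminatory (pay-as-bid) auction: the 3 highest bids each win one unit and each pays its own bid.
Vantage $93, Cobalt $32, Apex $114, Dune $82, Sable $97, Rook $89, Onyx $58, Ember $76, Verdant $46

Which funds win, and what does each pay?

Bids ranked high→low: 114 (Apex), 97 (Sable), 93 (Vantage), 89 (Rook), 82 (Dune), …
Winners (3 units): Apex, Sable, Vantage.
Each winner pays its own bid: Apex $114, Sable $97, Vantage $93.

Apex $114, Sable $97, Vantage $93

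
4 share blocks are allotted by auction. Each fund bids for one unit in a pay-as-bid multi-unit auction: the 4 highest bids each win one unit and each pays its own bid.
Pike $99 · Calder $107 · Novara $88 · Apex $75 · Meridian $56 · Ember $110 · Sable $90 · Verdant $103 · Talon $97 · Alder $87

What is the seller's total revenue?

Total revenue: $419

Ordering the bids: 110 (Ember), 107 (Calder), 103 (Verdant), 99 (Pike), 97 (Talon), 90 (Sable), …
Winners (4 units): Ember, Calder, Verdant, Pike.
Total revenue = 110 + 107 + 103 + 99 = $419.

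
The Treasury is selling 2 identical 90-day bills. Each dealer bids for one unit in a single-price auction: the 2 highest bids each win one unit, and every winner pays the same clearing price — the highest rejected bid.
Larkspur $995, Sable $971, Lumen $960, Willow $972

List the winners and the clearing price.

Larkspur, Willow; each pays $971

Sorting: 995 (Larkspur), 972 (Willow), 971 (Sable), 960 (Lumen)
Winners (2 units): Larkspur, Willow.
First losing bid is Sable's $971, which sets the uniform price.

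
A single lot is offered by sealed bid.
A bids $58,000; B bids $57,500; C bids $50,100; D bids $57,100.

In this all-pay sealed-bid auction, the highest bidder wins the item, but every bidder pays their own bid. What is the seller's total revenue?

All-pay sealed-bid auction: the highest bidder wins the item, but every bidder pays their own bid.
Bids ranked: 58,000 (A) > 57,500 (B) > 57,100 (D) > 50,100 (C)
Every bidder forfeits their bid regardless of winning.
Revenue = 58,000 + 57,500 + 50,100 + 57,100 = $222,700.

Total revenue: $222,700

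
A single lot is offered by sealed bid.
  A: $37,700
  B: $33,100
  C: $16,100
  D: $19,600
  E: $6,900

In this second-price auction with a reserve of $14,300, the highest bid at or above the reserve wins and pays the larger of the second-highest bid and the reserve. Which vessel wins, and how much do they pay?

Sorting bids: 37,700 (A) > 33,100 (B) > 19,600 (D) > 16,100 (C) > 6,900 (E)
A has the top bid at or above the reserve ($37,700).
Second-highest bid $33,100 exceeds the reserve $14,300 → payment $33,100.

A pays $33,100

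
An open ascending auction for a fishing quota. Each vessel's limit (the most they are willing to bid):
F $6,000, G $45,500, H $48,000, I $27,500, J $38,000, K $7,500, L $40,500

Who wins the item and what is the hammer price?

H wins at $45,500

Ascending (English) auction: the price rises until one bidder remains; the winner pays the price at which the last rival dropped out.
Sorting limits: 48,000 (H) > 45,500 (G) > 40,500 (L) > 38,000 (J) > 27,500 (I) > 7,500 (K) > …
Bidding ends when G exits at $45,500; H takes it.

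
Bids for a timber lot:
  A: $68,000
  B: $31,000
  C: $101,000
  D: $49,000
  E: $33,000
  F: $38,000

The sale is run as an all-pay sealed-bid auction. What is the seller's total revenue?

Bids ranked: 101,000 (C) > 68,000 (A) > 49,000 (D) > 38,000 (F) > 33,000 (E) > 31,000 (B)
C wins with the top bid; all bids are sunk regardless.
Every bidder forfeits their bid regardless of winning.
Revenue = 68,000 + 31,000 + 101,000 + 49,000 + 33,000 + 38,000 = $320,000.

Total revenue: $320,000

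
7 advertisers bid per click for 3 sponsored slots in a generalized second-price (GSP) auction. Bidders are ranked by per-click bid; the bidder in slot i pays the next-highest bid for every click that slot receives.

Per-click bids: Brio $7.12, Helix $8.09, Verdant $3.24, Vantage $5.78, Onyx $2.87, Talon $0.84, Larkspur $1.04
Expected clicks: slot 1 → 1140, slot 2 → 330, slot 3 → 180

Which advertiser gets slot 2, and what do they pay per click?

Brio; $5.78 per click

Ranked by bid: $8.09 (Helix) > $7.12 (Brio) > $5.78 (Vantage) > $3.24 (Verdant) > …
Slot 2 goes to the second-ranked bidder, Brio, who pays the next bid down: $5.78/click.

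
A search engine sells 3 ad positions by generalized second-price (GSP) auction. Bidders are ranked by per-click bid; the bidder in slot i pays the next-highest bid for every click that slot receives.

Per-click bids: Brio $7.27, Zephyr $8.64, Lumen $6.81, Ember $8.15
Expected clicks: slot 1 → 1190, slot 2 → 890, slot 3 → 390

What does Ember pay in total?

Ranked by bid: $8.64 (Zephyr) > $8.15 (Ember) > $7.27 (Brio) > $6.81 (Lumen)
Ember holds slot 2 → pays next bid $7.27 × 890 clicks = $6470.30.

Ember pays $6470.30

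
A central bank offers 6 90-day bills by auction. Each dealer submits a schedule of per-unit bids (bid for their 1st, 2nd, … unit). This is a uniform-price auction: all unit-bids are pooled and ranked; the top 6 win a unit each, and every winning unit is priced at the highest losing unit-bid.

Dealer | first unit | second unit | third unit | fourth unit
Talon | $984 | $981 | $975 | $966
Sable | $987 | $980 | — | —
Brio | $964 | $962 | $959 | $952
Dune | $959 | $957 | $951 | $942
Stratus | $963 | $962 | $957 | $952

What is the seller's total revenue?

Pooled unit-bids ranked (top 6): 987 (Sable-1), 984 (Talon-1), 981 (Talon-2), 980 (Sable-2), 975 (Talon-3), 966 (Talon-4)
The (k+1)-th unit-bid is $964.
Allocation: Sable 2, Talon 4. Every unit priced at $964.
Revenue = 6 × 964 = $5,784.

Total revenue: $5,784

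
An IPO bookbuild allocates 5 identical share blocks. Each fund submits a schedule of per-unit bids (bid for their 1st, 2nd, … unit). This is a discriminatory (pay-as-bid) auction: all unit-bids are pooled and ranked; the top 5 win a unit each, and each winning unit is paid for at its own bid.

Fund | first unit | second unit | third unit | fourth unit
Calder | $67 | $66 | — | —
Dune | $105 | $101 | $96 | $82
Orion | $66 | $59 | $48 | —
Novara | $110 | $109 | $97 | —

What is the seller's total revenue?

All unit-bids, highest first — top 5: 110 (Novara-1), 109 (Novara-2), 105 (Dune-1), 101 (Dune-2), 97 (Novara-3)
Next rejected bid: $96 (not a price — pay-as-bid).
Each winning unit pays its own bid.
Revenue = 110 + 109 + 105 + 101 + 97 = $522.

Total revenue: $522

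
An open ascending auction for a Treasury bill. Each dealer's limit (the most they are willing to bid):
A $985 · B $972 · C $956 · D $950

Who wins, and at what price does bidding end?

Limits in order: 985 (A) > 972 (B) > 956 (C) > 950 (D)
Once the price passes $972, only A is left; the hammer falls at B's limit of $972.

A wins at $972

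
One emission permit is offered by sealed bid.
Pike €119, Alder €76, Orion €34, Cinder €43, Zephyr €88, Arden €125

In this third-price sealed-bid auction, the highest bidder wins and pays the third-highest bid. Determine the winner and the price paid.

Third-price sealed-bid auction: the highest bidder wins and pays the third-highest bid.
Bids in order: 125 (Arden) > 119 (Pike) > 88 (Zephyr) > 76 (Alder) > 43 (Cinder) > 34 (Orion)
Arden wins; payment is bid #3 in the ranking = €88.

Arden pays €88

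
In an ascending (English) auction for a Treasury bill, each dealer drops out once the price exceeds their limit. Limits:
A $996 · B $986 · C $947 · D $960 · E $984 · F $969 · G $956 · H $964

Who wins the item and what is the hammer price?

A wins at $986

Ascending (English) auction: the price rises until one bidder remains; the winner pays the price at which the last rival dropped out.
Sorting limits: 996 (A) > 986 (B) > 984 (E) > 969 (F) > 964 (H) > 960 (D) > …
Once the price passes $986, only A is left; the hammer falls at B's limit of $986.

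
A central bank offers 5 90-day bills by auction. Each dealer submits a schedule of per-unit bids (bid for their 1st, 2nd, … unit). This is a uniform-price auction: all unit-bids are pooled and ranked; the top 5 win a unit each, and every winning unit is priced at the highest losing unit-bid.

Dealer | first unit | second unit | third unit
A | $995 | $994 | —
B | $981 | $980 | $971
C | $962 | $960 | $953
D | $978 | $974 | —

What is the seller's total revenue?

Total revenue: $4,870

Pooled unit-bids ranked (top 5): 995 (A-1), 994 (A-2), 981 (B-1), 980 (B-2), 978 (D-1)
First bid not allocated: $974.
Allocation: A 2, B 2, D 1. Every unit priced at $974.
Revenue = 5 × 974 = $4,870.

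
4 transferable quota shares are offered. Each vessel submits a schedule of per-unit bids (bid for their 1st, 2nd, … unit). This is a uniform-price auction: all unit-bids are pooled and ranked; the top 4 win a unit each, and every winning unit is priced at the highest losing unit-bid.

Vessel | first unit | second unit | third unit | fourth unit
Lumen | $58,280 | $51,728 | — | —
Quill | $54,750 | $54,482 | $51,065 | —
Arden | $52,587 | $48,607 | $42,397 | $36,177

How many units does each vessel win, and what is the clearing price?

Merging the schedules and taking the best 4: 58,280 (Lumen-1), 54,750 (Quill-1), 54,482 (Quill-2), 52,587 (Arden-1)
Highest rejected unit-bid = $51,728.
Allocation: Arden 1, Lumen 1, Quill 2.

Arden 1, Lumen 1, Quill 2; clearing price $51,728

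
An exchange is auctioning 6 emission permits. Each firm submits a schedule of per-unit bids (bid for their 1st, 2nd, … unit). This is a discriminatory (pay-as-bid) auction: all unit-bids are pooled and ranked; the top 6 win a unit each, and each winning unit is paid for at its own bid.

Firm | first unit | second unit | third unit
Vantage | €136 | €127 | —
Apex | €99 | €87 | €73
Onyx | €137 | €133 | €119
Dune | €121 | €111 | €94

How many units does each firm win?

Merging the schedules and taking the best 6: 137 (Onyx-1), 136 (Vantage-1), 133 (Onyx-2), 127 (Vantage-2), 121 (Dune-1), 119 (Onyx-3)
Next rejected bid: €111 (not a price — pay-as-bid).
Allocation: Dune 1, Onyx 3, Vantage 2.

Dune 1, Onyx 3, Vantage 2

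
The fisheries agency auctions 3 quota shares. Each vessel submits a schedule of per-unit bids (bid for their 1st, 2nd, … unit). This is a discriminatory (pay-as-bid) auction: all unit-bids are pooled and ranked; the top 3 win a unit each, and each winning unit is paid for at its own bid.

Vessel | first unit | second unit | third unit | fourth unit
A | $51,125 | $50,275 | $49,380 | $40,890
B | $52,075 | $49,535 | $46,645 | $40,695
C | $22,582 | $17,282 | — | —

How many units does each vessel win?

A 2, B 1

Merging the schedules and taking the best 3: 52,075 (B-1), 51,125 (A-1), 50,275 (A-2)
Next rejected bid: $49,535 (not a price — pay-as-bid).
Allocation: A 2, B 1.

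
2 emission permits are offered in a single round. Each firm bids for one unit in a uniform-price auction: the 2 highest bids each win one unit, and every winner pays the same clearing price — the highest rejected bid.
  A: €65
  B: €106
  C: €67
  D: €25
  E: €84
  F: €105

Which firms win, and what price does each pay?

Sorting: 106 (B), 105 (F), 84 (E), 67 (C), …
Winners (2 units): B, F.
Highest unsuccessful bid: €84 → clearing price.

B, F; each pays €84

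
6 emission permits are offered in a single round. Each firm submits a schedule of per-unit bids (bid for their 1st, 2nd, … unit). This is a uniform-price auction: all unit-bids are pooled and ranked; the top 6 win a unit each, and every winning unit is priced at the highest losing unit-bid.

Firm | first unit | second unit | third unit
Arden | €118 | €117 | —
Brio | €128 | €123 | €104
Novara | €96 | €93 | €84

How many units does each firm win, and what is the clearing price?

All unit-bids, highest first — top 6: 128 (Brio-1), 123 (Brio-2), 118 (Arden-1), 117 (Arden-2), 104 (Brio-3), 96 (Novara-1)
The (k+1)-th unit-bid is €93.
Allocation: Arden 2, Brio 3, Novara 1.

Arden 2, Brio 3, Novara 1; clearing price €93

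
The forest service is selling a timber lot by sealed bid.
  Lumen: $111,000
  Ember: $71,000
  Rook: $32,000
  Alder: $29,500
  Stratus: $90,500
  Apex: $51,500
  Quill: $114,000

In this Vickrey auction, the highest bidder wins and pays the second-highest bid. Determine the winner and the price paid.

Quill pays $111,000

Rule: the highest bidder wins and pays the second-highest bid.
Sorting bids: 114,000 (Quill) > 111,000 (Lumen) > 90,500 (Stratus) > 71,000 (Ember) > 51,500 (Apex) > 32,000 (Rook) > …
Second-price: Quill pays Lumen's bid of $111,000.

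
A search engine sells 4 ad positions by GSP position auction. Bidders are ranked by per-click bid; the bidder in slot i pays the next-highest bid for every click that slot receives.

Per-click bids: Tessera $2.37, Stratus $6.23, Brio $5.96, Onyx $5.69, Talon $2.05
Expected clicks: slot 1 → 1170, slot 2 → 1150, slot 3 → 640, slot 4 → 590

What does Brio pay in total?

Sorting advertisers: $6.23 (Stratus) > $5.96 (Brio) > $5.69 (Onyx) > $2.37 (Tessera) > $2.05 (Talon)
Brio holds slot 2 → pays next bid $5.69 × 1150 clicks = $6543.50.

Brio pays $6543.50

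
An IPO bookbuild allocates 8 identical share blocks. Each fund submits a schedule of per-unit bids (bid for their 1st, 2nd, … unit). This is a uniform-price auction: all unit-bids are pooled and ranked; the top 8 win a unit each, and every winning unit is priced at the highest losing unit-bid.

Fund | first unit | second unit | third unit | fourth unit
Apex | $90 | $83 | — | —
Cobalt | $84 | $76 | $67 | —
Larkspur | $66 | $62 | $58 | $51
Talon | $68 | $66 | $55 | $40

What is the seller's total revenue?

Total revenue: $496

Pooled unit-bids ranked (top 8): 90 (Apex-1), 84 (Cobalt-1), 83 (Apex-2), 76 (Cobalt-2), 68 (Talon-1), 67 (Cobalt-3), 66 (Larkspur-1), 66 (Talon-2)
The (k+1)-th unit-bid is $62.
Allocation: Apex 2, Cobalt 3, Larkspur 1, Talon 2. Every unit priced at $62.
Revenue = 8 × 62 = $496.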